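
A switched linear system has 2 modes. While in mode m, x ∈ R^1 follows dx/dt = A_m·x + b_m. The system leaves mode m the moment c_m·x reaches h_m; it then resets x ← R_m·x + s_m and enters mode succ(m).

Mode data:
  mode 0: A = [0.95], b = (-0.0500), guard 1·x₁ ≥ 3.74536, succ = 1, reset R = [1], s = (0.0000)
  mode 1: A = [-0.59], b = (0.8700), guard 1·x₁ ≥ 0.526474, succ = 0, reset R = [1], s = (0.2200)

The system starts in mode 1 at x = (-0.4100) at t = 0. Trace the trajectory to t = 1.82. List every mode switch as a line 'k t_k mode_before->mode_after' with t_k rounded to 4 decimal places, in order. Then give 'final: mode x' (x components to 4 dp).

1 1.1644 1->0
final: 0 1.3461

Mode 1: guard c·x = 0.5265 hit at Δt = 1.1644 (t = 1.1644), x⁻ = (0.5265) → reset → x⁺ = (0.7465), jump to mode 0
Mode 0: flow for 0.6556 to horizon, guard not reached → x = (1.3461)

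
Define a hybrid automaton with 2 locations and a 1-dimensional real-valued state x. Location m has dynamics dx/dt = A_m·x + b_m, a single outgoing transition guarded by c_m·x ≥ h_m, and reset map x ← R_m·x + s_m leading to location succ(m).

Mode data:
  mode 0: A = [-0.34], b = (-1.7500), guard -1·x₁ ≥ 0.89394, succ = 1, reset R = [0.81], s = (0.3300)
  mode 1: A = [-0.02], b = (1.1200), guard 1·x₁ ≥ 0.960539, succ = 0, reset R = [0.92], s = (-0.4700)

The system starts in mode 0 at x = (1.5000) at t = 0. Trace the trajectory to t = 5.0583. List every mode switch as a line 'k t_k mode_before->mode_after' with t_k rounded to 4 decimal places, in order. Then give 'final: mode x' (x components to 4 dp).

Mode 0: guard c·x = 0.8939 hit at Δt = 1.3133 (t = 1.3133), x⁻ = (-0.8939) → reset → x⁺ = (-0.3941), jump to mode 1
Mode 1: guard c·x = 0.9605 hit at Δt = 1.2157 (t = 2.5290), x⁻ = (0.9605) → reset → x⁺ = (0.4137), jump to mode 0
Mode 0: guard c·x = 0.8939 hit at Δt = 0.7885 (t = 3.3175), x⁻ = (-0.8939) → reset → x⁺ = (-0.3941), jump to mode 1
Mode 1: guard c·x = 0.9605 hit at Δt = 1.2157 (t = 4.5332), x⁻ = (0.9605) → reset → x⁺ = (0.4137), jump to mode 0
Mode 0: flow for 0.5251 to horizon, guard not reached → x = (-0.4956)

1 1.3133 0->1
2 2.5290 1->0
3 3.3175 0->1
4 4.5332 1->0
final: 0 -0.4956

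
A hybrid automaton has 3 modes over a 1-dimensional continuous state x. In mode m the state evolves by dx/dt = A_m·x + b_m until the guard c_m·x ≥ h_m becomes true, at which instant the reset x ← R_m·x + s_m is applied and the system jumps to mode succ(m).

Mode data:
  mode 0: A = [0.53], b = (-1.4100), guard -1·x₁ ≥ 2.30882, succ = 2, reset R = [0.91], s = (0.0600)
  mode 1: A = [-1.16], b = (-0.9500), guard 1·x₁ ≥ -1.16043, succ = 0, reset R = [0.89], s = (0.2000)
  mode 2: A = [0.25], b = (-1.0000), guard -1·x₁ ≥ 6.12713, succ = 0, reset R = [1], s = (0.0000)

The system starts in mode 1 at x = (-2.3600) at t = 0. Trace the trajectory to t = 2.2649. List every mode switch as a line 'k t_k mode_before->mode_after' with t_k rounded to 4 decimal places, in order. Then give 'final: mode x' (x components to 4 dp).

Mode 1: guard c·x = -1.1604 hit at Δt = 1.2991 (t = 1.2991), x⁻ = (-1.1604) → reset → x⁺ = (-0.8328), jump to mode 0
Mode 0: guard c·x = 2.3088 hit at Δt = 0.6650 (t = 1.9641), x⁻ = (-2.3088) → reset → x⁺ = (-2.0410), jump to mode 2
Mode 2: flow for 0.3008 to horizon, guard not reached → x = (-2.5128)

1 1.2991 1->0
2 1.9641 0->2
final: 2 -2.5128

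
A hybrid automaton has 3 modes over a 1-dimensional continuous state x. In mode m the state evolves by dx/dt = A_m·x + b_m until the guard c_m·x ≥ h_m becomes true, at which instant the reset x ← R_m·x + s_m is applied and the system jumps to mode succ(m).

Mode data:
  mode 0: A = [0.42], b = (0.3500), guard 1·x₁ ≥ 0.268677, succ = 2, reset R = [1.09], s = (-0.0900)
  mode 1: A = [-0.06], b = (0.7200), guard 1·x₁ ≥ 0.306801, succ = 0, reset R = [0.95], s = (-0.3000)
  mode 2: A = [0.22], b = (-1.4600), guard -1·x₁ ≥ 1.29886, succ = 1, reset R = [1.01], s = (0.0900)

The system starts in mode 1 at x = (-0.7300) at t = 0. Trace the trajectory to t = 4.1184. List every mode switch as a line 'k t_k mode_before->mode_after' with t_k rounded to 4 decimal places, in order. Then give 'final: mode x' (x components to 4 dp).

Mode 1: guard c·x = 0.3068 hit at Δt = 1.4159 (t = 1.4159), x⁻ = (0.3068) → reset → x⁺ = (-0.0085), jump to mode 0
Mode 0: guard c·x = 0.2687 hit at Δt = 0.6899 (t = 2.1058), x⁻ = (0.2687) → reset → x⁺ = (0.2029), jump to mode 2
Mode 2: guard c·x = 1.2989 hit at Δt = 0.9536 (t = 3.0594), x⁻ = (-1.2989) → reset → x⁺ = (-1.2218), jump to mode 1
Mode 1: flow for 1.0590 to horizon, guard not reached → x = (-0.4079)

1 1.4159 1->0
2 2.1058 0->2
3 3.0594 2->1
final: 1 -0.4079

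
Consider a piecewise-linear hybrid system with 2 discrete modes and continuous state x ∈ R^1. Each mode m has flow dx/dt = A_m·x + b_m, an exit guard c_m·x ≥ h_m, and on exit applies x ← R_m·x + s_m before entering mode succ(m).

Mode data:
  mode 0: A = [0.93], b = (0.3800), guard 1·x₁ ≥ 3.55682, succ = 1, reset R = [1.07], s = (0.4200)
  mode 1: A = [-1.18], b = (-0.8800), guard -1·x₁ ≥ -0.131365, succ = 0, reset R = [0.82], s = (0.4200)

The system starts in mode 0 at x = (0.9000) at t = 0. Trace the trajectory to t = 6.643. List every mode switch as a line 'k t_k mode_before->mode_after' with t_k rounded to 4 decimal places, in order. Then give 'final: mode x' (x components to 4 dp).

1 1.1921 0->1
2 2.6623 1->0
3 4.2144 0->1
4 5.6846 1->0
final: 0 1.8746

Mode 0: guard c·x = 3.5568 hit at Δt = 1.1921 (t = 1.1921), x⁻ = (3.5568) → reset → x⁺ = (4.2258), jump to mode 1
Mode 1: guard c·x = -0.1314 hit at Δt = 1.4702 (t = 2.6623), x⁻ = (0.1314) → reset → x⁺ = (0.5277), jump to mode 0
Mode 0: guard c·x = 3.5568 hit at Δt = 1.5521 (t = 4.2144), x⁻ = (3.5568) → reset → x⁺ = (4.2258), jump to mode 1
Mode 1: guard c·x = -0.1314 hit at Δt = 1.4702 (t = 5.6846), x⁻ = (0.1314) → reset → x⁺ = (0.5277), jump to mode 0
Mode 0: flow for 0.9584 to horizon, guard not reached → x = (1.8746)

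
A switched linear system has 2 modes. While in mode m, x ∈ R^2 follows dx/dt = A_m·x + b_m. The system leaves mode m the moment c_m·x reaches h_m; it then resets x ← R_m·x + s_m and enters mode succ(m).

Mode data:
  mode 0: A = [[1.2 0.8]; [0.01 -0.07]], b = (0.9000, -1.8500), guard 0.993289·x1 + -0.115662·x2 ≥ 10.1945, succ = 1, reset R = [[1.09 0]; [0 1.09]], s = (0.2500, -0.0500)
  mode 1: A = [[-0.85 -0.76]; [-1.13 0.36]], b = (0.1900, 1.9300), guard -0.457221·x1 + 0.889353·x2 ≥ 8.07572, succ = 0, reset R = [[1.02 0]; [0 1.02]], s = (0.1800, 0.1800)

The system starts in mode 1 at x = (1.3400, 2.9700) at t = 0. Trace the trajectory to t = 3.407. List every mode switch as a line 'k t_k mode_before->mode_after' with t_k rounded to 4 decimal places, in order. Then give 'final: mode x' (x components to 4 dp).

1 1.1762 1->0
2 2.5238 0->1
final: 1 4.7959 0.3469

Mode 1: guard c·x = 8.0757 hit at Δt = 1.1762 (t = 1.1762), x⁻ = (-2.3390, 7.8779) → reset → x⁺ = (-2.2058, 8.2155), jump to mode 0
Mode 0: guard c·x = 10.1945 hit at Δt = 1.3476 (t = 2.5238), x⁻ = (10.8614, 5.1355) → reset → x⁺ = (12.0889, 5.5477), jump to mode 1
Mode 1: flow for 0.8832 to horizon, guard not reached → x = (4.7959, 0.3469)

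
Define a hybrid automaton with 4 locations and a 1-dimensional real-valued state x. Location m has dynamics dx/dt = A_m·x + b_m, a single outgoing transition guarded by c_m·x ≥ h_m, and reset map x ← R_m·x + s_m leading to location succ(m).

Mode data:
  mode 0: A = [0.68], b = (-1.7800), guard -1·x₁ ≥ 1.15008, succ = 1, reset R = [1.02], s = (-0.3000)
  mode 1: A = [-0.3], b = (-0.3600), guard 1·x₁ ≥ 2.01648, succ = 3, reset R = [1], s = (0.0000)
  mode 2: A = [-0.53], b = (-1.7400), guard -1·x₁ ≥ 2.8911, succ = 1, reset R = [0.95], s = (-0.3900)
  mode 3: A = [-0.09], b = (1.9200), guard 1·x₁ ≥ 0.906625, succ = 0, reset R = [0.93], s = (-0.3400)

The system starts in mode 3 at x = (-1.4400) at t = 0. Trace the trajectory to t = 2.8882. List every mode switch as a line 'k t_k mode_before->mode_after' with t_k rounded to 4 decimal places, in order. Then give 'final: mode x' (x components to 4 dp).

1 1.2083 3->0
2 2.0578 0->1
final: 1 -1.4129

Mode 3: guard c·x = 0.9066 hit at Δt = 1.2083 (t = 1.2083), x⁻ = (0.9066) → reset → x⁺ = (0.5032), jump to mode 0
Mode 0: guard c·x = 1.1501 hit at Δt = 0.8495 (t = 2.0578), x⁻ = (-1.1501) → reset → x⁺ = (-1.4731), jump to mode 1
Mode 1: flow for 0.8304 to horizon, guard not reached → x = (-1.4129)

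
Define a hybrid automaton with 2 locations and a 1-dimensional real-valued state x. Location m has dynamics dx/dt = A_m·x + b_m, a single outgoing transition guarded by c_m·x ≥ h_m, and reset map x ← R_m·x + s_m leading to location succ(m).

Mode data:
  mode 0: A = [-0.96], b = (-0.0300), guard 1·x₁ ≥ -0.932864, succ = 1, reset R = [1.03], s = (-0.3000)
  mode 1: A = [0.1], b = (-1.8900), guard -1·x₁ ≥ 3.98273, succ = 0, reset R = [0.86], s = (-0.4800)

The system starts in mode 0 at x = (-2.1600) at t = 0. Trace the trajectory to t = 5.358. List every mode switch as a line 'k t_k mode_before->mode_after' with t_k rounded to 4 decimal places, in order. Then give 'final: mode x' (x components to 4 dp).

1 0.8949 0->1
2 2.1613 1->0
3 3.6799 0->1
4 4.9463 1->0
final: 0 -2.6403

Mode 0: guard c·x = -0.9329 hit at Δt = 0.8949 (t = 0.8949), x⁻ = (-0.9329) → reset → x⁺ = (-1.2608), jump to mode 1
Mode 1: guard c·x = 3.9827 hit at Δt = 1.2664 (t = 2.1613), x⁻ = (-3.9827) → reset → x⁺ = (-3.9051), jump to mode 0
Mode 0: guard c·x = -0.9329 hit at Δt = 1.5186 (t = 3.6799), x⁻ = (-0.9329) → reset → x⁺ = (-1.2608), jump to mode 1
Mode 1: guard c·x = 3.9827 hit at Δt = 1.2664 (t = 4.9463), x⁻ = (-3.9827) → reset → x⁺ = (-3.9051), jump to mode 0
Mode 0: flow for 0.4117 to horizon, guard not reached → x = (-2.6403)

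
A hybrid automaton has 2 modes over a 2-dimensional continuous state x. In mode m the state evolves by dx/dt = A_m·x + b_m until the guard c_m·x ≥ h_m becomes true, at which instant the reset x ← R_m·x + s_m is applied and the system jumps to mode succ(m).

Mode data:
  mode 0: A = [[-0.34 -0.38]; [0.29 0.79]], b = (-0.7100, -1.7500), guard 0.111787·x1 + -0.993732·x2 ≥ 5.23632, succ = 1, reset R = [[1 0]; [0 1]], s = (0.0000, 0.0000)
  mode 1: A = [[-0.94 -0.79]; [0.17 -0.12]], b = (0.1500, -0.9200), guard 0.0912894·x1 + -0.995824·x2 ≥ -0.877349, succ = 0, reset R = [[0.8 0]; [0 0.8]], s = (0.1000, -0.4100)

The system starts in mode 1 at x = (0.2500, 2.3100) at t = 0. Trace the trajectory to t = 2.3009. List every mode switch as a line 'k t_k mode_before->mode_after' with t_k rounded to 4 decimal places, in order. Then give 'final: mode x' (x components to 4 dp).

Mode 1: guard c·x = -0.8773 hit at Δt = 1.2650 (t = 1.2650), x⁻ = (-0.6414, 0.8222) → reset → x⁺ = (-0.4131, 0.2478), jump to mode 0
Mode 0: flow for 1.0359 to horizon, guard not reached → x = (-0.5714, -2.5117)

1 1.2650 1->0
final: 0 -0.5714 -2.5117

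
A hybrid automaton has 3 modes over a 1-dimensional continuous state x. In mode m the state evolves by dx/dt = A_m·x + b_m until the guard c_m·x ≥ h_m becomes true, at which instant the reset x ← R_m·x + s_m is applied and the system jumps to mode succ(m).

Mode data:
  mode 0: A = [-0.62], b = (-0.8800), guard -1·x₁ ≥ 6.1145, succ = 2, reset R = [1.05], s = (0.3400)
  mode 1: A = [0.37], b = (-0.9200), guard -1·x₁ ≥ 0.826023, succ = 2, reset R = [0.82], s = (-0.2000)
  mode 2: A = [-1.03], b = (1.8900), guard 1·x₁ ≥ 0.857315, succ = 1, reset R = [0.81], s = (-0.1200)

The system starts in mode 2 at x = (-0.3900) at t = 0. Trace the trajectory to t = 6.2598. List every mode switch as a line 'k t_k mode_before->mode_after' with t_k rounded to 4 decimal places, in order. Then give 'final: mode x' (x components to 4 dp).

1 0.7984 2->1
2 2.2836 1->2
3 3.2743 2->1
4 4.7595 1->2
5 5.7502 2->1
final: 1 0.1777

Mode 2: guard c·x = 0.8573 hit at Δt = 0.7984 (t = 0.7984), x⁻ = (0.8573) → reset → x⁺ = (0.5744), jump to mode 1
Mode 1: guard c·x = 0.8260 hit at Δt = 1.4852 (t = 2.2836), x⁻ = (-0.8260) → reset → x⁺ = (-0.8773), jump to mode 2
Mode 2: guard c·x = 0.8573 hit at Δt = 0.9907 (t = 3.2743), x⁻ = (0.8573) → reset → x⁺ = (0.5744), jump to mode 1
Mode 1: guard c·x = 0.8260 hit at Δt = 1.4852 (t = 4.7595), x⁻ = (-0.8260) → reset → x⁺ = (-0.8773), jump to mode 2
Mode 2: guard c·x = 0.8573 hit at Δt = 0.9907 (t = 5.7502), x⁻ = (0.8573) → reset → x⁺ = (0.5744), jump to mode 1
Mode 1: flow for 0.5096 to horizon, guard not reached → x = (0.1777)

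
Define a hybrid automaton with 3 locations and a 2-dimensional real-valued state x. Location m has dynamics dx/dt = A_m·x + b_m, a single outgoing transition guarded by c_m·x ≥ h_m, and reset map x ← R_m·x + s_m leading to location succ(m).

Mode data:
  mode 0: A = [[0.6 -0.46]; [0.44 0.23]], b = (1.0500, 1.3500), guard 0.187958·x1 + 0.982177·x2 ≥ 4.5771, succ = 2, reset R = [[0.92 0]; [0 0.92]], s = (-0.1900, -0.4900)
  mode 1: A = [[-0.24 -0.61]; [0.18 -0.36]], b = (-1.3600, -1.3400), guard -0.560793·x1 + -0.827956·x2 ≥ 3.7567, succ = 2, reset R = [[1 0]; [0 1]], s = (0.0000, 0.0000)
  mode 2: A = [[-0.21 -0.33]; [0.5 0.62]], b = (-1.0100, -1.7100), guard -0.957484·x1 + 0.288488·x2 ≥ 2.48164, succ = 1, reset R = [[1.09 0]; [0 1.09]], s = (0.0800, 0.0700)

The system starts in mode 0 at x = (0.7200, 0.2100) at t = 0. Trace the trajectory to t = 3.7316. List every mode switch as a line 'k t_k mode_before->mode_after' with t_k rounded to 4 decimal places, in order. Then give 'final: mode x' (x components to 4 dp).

1 1.5481 0->2
2 2.8704 2->1
final: 1 -3.8316 2.5517

Mode 0: guard c·x = 4.5771 hit at Δt = 1.5481 (t = 1.5481), x⁻ = (2.5433, 4.1734) → reset → x⁺ = (2.1498, 3.3496), jump to mode 2
Mode 2: guard c·x = 2.4816 hit at Δt = 1.3223 (t = 2.8704), x⁻ = (-1.1383, 4.8244) → reset → x⁺ = (-1.1607, 5.3285), jump to mode 1
Mode 1: flow for 0.8612 to horizon, guard not reached → x = (-3.8316, 2.5517)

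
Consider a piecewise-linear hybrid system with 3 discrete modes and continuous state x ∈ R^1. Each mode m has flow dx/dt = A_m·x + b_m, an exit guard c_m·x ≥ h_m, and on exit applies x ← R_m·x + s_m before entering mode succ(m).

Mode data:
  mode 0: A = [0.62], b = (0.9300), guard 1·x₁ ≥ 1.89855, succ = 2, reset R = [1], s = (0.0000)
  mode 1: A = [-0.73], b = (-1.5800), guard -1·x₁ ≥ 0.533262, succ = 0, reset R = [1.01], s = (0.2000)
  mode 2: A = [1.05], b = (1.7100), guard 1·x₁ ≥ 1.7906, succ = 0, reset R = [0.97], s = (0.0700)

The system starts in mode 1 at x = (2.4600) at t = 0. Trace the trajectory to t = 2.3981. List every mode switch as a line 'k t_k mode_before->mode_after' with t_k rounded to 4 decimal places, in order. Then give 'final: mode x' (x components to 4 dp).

Mode 1: guard c·x = 0.5333 hit at Δt = 1.4275 (t = 1.4275), x⁻ = (-0.5333) → reset → x⁺ = (-0.3386), jump to mode 0
Mode 0: flow for 0.9706 to horizon, guard not reached → x = (0.6200)

1 1.4275 1->0
final: 0 0.6200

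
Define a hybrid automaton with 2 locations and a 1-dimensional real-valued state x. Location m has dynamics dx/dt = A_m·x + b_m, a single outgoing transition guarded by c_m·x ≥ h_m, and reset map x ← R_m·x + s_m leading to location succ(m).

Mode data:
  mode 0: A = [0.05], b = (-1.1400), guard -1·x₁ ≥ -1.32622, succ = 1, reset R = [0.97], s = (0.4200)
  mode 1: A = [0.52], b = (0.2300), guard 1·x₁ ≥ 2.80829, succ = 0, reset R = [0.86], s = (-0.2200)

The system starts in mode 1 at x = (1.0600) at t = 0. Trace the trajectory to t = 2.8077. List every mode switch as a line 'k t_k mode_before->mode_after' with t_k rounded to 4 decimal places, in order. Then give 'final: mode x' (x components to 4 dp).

Mode 1: guard c·x = 2.8083 hit at Δt = 1.4843 (t = 1.4843), x⁻ = (2.8083) → reset → x⁺ = (2.1951), jump to mode 0
Mode 0: guard c·x = -1.3262 hit at Δt = 0.8261 (t = 2.3104), x⁻ = (1.3262) → reset → x⁺ = (1.7064), jump to mode 1
Mode 1: flow for 0.4973 to horizon, guard not reached → x = (2.3405)

1 1.4843 1->0
2 2.3104 0->1
final: 1 2.3405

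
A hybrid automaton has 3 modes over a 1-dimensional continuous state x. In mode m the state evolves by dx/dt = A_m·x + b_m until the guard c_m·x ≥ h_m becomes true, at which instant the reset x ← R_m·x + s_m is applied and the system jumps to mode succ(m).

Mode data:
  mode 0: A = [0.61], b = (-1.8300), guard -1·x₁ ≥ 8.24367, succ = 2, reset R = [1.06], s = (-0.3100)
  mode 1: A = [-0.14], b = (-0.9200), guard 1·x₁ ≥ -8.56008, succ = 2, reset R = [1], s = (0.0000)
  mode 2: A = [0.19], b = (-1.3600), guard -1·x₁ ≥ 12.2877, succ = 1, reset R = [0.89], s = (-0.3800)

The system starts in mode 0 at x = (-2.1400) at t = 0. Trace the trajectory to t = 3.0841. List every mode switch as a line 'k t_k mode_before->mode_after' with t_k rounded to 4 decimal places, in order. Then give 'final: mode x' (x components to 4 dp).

Mode 0: guard c·x = 8.2437 hit at Δt = 1.2832 (t = 1.2832), x⁻ = (-8.2437) → reset → x⁺ = (-9.0483), jump to mode 2
Mode 2: guard c·x = 12.2877 hit at Δt = 0.9591 (t = 2.2423), x⁻ = (-12.2877) → reset → x⁺ = (-11.3161), jump to mode 1
Mode 1: flow for 0.8418 to horizon, guard not reached → x = (-10.7886)

1 1.2832 0->2
2 2.2423 2->1
final: 1 -10.7886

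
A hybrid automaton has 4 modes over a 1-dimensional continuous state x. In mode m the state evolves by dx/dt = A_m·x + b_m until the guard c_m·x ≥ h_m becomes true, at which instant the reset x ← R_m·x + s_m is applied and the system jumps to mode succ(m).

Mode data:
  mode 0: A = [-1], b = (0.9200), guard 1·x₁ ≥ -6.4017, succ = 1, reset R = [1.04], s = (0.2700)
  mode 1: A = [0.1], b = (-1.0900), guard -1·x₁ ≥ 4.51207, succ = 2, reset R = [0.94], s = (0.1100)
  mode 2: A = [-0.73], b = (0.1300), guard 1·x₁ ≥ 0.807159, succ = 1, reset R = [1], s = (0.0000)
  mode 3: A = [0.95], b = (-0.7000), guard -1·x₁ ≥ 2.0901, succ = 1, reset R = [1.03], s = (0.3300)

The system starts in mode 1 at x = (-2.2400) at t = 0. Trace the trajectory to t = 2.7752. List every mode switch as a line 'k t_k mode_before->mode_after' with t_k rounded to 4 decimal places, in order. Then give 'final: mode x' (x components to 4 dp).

Mode 1: guard c·x = 4.5121 hit at Δt = 1.5949 (t = 1.5949), x⁻ = (-4.5121) → reset → x⁺ = (-4.1313), jump to mode 2
Mode 2: flow for 1.1803 to horizon, guard not reached → x = (-1.6426)

1 1.5949 1->2
final: 2 -1.6426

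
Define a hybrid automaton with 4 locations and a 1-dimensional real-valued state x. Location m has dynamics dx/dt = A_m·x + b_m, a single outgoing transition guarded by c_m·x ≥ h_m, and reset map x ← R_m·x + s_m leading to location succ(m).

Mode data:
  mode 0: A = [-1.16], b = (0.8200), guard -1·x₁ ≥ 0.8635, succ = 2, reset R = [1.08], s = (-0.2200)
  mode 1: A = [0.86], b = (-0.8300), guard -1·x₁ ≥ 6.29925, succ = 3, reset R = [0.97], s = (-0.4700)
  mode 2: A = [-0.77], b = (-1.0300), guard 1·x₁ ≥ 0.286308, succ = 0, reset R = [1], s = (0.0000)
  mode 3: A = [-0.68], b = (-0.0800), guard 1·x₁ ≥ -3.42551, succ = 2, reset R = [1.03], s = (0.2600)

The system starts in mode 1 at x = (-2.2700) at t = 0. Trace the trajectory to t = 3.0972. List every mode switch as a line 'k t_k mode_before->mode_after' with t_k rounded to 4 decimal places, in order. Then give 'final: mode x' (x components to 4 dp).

Mode 1: guard c·x = 6.2992 hit at Δt = 0.9406 (t = 0.9406), x⁻ = (-6.2992) → reset → x⁺ = (-6.5803), jump to mode 3
Mode 3: guard c·x = -3.4255 hit at Δt = 0.9849 (t = 1.9255), x⁻ = (-3.4255) → reset → x⁺ = (-3.2683), jump to mode 2
Mode 2: flow for 1.1717 to horizon, guard not reached → x = (-2.1209)

1 0.9406 1->3
2 1.9255 3->2
final: 2 -2.1209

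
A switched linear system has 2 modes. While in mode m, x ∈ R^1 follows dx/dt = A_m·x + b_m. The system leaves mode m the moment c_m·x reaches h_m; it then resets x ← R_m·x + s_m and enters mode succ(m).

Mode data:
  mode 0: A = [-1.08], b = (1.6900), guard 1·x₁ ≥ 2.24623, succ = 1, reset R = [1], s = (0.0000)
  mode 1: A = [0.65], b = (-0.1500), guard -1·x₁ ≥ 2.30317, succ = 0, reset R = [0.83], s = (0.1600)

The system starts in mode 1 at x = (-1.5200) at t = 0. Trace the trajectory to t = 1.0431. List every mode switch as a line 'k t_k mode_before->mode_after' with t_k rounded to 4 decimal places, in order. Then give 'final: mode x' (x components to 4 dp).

1 0.5688 1->0
final: 0 -0.4222

Mode 1: guard c·x = 2.3032 hit at Δt = 0.5688 (t = 0.5688), x⁻ = (-2.3032) → reset → x⁺ = (-1.7516), jump to mode 0
Mode 0: flow for 0.4743 to horizon, guard not reached → x = (-0.4222)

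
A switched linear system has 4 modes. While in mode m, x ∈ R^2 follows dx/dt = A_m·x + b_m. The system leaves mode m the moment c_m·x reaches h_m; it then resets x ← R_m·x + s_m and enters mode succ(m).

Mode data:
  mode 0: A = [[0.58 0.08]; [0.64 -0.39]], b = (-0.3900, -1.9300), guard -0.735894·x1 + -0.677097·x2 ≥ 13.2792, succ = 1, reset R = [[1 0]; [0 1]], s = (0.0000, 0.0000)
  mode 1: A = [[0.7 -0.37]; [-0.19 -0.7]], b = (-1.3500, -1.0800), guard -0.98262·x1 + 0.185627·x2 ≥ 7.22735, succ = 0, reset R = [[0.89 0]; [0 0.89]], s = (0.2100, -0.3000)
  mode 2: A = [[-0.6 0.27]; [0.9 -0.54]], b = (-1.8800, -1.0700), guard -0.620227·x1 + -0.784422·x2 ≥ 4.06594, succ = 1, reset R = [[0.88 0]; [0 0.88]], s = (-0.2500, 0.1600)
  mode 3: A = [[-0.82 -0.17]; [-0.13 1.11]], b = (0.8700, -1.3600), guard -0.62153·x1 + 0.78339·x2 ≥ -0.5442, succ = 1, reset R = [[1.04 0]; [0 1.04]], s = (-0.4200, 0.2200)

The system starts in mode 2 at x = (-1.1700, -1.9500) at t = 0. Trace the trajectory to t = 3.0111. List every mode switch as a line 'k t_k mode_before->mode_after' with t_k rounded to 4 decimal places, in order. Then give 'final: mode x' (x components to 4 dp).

1 0.9157 2->1
2 2.2541 1->0
final: 0 -10.7601 -5.8571

Mode 2: guard c·x = 4.0659 hit at Δt = 0.9157 (t = 0.9157), x⁻ = (-2.4946, -3.2110) → reset → x⁺ = (-2.4452, -2.6656), jump to mode 1
Mode 1: guard c·x = 7.2274 hit at Δt = 1.3384 (t = 2.2541), x⁻ = (-7.5754, -1.1657) → reset → x⁺ = (-6.5321, -1.3375), jump to mode 0
Mode 0: flow for 0.7570 to horizon, guard not reached → x = (-10.7601, -5.8571)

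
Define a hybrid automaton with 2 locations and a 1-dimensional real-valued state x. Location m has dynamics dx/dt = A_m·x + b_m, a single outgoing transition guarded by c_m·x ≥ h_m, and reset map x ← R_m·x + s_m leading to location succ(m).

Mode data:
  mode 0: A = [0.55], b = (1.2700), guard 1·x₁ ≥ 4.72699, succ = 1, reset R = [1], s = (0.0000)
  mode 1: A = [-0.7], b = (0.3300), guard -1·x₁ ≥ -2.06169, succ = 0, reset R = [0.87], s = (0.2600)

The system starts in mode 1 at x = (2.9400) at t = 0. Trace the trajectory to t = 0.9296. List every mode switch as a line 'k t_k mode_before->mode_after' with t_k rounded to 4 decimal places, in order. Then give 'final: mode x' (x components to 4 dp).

Mode 1: guard c·x = -2.0617 hit at Δt = 0.6282 (t = 0.6282), x⁻ = (2.0617) → reset → x⁺ = (2.0537), jump to mode 0
Mode 0: flow for 0.3014 to horizon, guard not reached → x = (2.8403)

1 0.6282 1->0
final: 0 2.8403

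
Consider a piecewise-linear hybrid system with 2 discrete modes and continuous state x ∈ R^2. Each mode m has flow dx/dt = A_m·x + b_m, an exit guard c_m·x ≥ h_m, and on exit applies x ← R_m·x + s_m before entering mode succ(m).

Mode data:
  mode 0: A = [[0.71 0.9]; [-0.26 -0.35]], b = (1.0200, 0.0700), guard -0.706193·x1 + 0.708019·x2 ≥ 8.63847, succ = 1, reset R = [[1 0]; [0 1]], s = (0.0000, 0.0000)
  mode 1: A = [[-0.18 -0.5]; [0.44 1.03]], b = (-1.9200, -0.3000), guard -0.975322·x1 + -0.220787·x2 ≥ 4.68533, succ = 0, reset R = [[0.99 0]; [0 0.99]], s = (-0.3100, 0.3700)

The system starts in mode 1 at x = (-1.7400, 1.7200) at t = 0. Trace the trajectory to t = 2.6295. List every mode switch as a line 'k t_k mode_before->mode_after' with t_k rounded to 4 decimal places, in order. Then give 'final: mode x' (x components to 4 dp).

1 1.5348 1->0
final: 0 -6.2521 3.1364

Mode 1: guard c·x = 4.6853 hit at Δt = 1.5348 (t = 1.5348), x⁻ = (-5.2798, 2.1026) → reset → x⁺ = (-5.5370, 2.4515), jump to mode 0
Mode 0: flow for 1.0947 to horizon, guard not reached → x = (-6.2521, 3.1364)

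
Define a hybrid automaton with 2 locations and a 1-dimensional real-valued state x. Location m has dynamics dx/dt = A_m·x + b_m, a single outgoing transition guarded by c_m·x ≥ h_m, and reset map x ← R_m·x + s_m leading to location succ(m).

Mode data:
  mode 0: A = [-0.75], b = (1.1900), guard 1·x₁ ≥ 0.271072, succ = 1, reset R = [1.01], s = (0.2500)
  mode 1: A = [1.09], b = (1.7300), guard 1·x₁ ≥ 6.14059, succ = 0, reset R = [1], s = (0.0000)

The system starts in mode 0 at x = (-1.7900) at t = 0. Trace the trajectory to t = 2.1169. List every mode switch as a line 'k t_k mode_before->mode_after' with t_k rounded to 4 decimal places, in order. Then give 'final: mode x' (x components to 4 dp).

Mode 0: guard c·x = 0.2711 hit at Δt = 1.2568 (t = 1.2568), x⁻ = (0.2711) → reset → x⁺ = (0.5238), jump to mode 1
Mode 1: flow for 0.8601 to horizon, guard not reached → x = (3.8034)

1 1.2568 0->1
final: 1 3.8034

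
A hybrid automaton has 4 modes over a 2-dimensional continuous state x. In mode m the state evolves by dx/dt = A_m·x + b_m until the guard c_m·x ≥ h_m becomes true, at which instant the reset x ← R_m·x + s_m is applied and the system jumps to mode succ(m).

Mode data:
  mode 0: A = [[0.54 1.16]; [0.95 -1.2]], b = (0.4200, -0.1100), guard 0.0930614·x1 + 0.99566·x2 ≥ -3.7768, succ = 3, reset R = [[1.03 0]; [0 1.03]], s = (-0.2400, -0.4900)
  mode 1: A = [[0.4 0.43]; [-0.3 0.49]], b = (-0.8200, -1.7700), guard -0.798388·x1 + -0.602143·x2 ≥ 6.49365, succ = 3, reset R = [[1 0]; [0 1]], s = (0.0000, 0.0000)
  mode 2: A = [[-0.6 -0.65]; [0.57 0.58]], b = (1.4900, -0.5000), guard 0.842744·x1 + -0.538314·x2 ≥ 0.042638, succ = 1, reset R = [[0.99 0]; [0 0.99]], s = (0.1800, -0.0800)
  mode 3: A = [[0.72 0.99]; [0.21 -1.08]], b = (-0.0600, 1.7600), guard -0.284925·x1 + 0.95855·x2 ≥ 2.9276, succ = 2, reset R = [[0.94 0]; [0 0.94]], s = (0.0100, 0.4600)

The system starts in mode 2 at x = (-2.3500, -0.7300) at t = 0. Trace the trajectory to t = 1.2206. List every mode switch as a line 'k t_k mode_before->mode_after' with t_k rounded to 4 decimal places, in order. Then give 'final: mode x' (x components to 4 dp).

Mode 2: guard c·x = 0.0426 hit at Δt = 0.4187 (t = 0.4187), x⁻ = (-0.9864, -1.6235) → reset → x⁺ = (-0.7966, -1.6872), jump to mode 1
Mode 1: flow for 0.8019 to horizon, guard not reached → x = (-2.9443, -3.7415)

1 0.4187 2->1
final: 1 -2.9443 -3.7415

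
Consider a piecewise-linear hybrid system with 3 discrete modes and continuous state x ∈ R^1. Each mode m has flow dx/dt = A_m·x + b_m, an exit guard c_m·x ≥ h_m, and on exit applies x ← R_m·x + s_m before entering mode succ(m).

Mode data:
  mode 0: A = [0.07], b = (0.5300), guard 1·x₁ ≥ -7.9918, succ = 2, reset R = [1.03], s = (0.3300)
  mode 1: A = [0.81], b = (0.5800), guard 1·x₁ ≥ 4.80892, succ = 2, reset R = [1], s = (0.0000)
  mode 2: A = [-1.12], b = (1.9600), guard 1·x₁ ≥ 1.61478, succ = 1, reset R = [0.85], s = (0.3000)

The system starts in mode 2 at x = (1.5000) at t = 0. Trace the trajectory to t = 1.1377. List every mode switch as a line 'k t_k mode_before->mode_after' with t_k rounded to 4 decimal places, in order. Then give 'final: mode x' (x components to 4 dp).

Mode 2: guard c·x = 1.6148 hit at Δt = 0.5487 (t = 0.5487), x⁻ = (1.6148) → reset → x⁺ = (1.6726), jump to mode 1
Mode 1: flow for 0.5890 to horizon, guard not reached → x = (3.1329)

1 0.5487 2->1
final: 1 3.1329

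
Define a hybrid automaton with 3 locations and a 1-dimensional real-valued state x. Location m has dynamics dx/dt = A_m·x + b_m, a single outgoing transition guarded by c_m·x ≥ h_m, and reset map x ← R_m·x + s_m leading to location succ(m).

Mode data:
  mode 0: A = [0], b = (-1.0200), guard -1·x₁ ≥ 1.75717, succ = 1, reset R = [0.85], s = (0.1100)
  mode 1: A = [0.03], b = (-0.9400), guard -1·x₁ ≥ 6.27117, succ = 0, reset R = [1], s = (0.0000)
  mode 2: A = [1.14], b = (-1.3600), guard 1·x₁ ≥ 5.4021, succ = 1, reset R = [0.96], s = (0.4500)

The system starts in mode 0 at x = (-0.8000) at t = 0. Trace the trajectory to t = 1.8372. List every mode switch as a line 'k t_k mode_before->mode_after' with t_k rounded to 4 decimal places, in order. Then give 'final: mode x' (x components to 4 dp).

Mode 0: guard c·x = 1.7572 hit at Δt = 0.9384 (t = 0.9384), x⁻ = (-1.7572) → reset → x⁺ = (-1.3836), jump to mode 1
Mode 1: flow for 0.8988 to horizon, guard not reached → x = (-2.2778)

1 0.9384 0->1
final: 1 -2.2778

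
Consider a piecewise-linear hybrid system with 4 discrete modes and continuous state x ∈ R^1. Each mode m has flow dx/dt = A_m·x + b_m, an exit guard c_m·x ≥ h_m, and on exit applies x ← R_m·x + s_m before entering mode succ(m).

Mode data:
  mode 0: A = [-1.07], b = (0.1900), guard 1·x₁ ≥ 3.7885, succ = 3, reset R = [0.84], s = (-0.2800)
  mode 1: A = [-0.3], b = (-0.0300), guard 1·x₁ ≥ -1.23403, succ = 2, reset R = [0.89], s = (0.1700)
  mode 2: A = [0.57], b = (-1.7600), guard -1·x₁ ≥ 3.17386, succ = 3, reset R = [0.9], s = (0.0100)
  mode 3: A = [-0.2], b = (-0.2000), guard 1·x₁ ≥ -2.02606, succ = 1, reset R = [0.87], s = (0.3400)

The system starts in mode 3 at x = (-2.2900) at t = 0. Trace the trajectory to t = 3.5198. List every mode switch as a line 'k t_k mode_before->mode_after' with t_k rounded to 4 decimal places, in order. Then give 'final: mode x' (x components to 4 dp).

1 1.1446 3->1
2 1.6575 1->2
3 2.4367 2->3
final: 3 -2.4868

Mode 3: guard c·x = -2.0261 hit at Δt = 1.1446 (t = 1.1446), x⁻ = (-2.0261) → reset → x⁺ = (-1.4227), jump to mode 1
Mode 1: guard c·x = -1.2340 hit at Δt = 0.5129 (t = 1.6575), x⁻ = (-1.2340) → reset → x⁺ = (-0.9283), jump to mode 2
Mode 2: guard c·x = 3.1739 hit at Δt = 0.7792 (t = 2.4367), x⁻ = (-3.1739) → reset → x⁺ = (-2.8465), jump to mode 3
Mode 3: flow for 1.0831 to horizon, guard not reached → x = (-2.4868)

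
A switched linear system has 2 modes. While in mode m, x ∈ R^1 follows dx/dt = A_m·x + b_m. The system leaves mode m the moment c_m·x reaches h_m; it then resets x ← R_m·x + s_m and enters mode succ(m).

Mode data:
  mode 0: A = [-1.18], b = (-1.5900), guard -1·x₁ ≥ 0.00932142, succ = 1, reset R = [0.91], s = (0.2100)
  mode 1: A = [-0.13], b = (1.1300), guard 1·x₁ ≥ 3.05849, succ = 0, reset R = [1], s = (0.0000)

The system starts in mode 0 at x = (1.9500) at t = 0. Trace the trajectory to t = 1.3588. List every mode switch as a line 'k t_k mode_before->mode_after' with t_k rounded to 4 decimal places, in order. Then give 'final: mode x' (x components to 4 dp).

Mode 0: guard c·x = 0.0093 hit at Δt = 0.7643 (t = 0.7643), x⁻ = (-0.0093) → reset → x⁺ = (0.2015), jump to mode 1
Mode 1: flow for 0.5945 to horizon, guard not reached → x = (0.8330)

1 0.7643 0->1
final: 1 0.8330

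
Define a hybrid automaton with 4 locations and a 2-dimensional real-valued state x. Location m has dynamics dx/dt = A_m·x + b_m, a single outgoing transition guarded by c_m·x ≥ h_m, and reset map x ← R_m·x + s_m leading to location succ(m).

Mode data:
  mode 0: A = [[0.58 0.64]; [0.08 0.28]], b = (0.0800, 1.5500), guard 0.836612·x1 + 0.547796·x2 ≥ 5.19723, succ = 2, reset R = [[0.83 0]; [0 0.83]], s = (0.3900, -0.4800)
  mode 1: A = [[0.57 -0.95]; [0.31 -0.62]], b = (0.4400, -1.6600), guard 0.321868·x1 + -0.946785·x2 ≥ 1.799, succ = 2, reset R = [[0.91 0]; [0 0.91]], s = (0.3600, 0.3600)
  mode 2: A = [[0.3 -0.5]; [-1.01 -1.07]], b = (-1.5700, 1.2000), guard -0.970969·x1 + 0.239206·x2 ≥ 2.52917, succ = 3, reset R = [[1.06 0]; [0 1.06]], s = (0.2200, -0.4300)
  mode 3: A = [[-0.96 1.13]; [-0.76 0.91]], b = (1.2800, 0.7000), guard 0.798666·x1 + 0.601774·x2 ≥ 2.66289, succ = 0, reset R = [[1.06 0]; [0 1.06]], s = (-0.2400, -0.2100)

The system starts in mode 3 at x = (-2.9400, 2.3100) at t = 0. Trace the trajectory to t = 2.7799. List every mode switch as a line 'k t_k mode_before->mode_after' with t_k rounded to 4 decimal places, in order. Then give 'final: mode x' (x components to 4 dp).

Mode 3: guard c·x = 2.6629 hit at Δt = 0.4418 (t = 0.4418), x⁻ = (-0.0459, 4.4860) → reset → x⁺ = (-0.2886, 4.5451), jump to mode 0
Mode 0: guard c·x = 5.1972 hit at Δt = 0.5838 (t = 1.0256), x⁻ = (2.0400, 6.3719) → reset → x⁺ = (2.0832, 4.8087), jump to mode 2
Mode 2: guard c·x = 2.5292 hit at Δt = 1.3959 (t = 2.4215), x⁻ = (-2.0422, 2.2837) → reset → x⁺ = (-1.9447, 1.9907), jump to mode 3
Mode 3: flow for 0.3584 to horizon, guard not reached → x = (-0.0529, 3.3910)

1 0.4418 3->0
2 1.0256 0->2
3 2.4215 2->3
final: 3 -0.0529 3.3910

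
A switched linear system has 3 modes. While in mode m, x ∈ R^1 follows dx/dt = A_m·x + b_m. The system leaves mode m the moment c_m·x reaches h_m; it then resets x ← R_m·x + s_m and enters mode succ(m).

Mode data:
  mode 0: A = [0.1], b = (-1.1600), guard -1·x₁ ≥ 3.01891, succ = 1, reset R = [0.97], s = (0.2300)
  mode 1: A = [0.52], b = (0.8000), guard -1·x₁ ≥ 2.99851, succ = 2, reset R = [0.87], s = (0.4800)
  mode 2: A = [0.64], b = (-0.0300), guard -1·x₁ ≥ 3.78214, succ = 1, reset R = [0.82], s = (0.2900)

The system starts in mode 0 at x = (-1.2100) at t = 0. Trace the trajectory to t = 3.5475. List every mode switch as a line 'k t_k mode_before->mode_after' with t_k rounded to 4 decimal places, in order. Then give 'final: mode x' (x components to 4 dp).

1 1.3209 0->1
2 1.7635 1->2
3 2.6468 2->1
4 2.9106 1->2
final: 2 -3.2235

Mode 0: guard c·x = 3.0189 hit at Δt = 1.3209 (t = 1.3209), x⁻ = (-3.0189) → reset → x⁺ = (-2.6983), jump to mode 1
Mode 1: guard c·x = 2.9985 hit at Δt = 0.4426 (t = 1.7635), x⁻ = (-2.9985) → reset → x⁺ = (-2.1287), jump to mode 2
Mode 2: guard c·x = 3.7821 hit at Δt = 0.8833 (t = 2.6468), x⁻ = (-3.7821) → reset → x⁺ = (-2.8114), jump to mode 1
Mode 1: guard c·x = 2.9985 hit at Δt = 0.2638 (t = 2.9106), x⁻ = (-2.9985) → reset → x⁺ = (-2.1287), jump to mode 2
Mode 2: flow for 0.6369 to horizon, guard not reached → x = (-3.2235)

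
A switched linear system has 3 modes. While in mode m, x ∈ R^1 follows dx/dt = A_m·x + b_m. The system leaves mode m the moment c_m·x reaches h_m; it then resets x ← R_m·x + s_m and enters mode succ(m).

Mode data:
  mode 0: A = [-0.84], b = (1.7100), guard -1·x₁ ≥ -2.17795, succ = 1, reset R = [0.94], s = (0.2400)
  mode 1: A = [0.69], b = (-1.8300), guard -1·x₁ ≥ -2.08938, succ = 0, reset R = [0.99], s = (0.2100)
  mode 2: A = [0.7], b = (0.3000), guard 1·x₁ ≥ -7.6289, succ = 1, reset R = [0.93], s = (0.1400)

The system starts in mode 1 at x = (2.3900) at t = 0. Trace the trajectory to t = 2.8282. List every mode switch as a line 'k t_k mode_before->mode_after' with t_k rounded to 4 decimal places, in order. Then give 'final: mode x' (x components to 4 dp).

Mode 1: guard c·x = -2.0894 hit at Δt = 1.1071 (t = 1.1071), x⁻ = (2.0894) → reset → x⁺ = (2.2785), jump to mode 0
Mode 0: guard c·x = -2.1780 hit at Δt = 0.6365 (t = 1.7436), x⁻ = (2.1780) → reset → x⁺ = (2.2873), jump to mode 1
Mode 1: guard c·x = -2.0894 hit at Δt = 0.6280 (t = 2.3715), x⁻ = (2.0894) → reset → x⁺ = (2.2785), jump to mode 0
Mode 0: flow for 0.4567 to horizon, guard not reached → x = (2.2011)

1 1.1071 1->0
2 1.7436 0->1
3 2.3715 1->0
final: 0 2.2011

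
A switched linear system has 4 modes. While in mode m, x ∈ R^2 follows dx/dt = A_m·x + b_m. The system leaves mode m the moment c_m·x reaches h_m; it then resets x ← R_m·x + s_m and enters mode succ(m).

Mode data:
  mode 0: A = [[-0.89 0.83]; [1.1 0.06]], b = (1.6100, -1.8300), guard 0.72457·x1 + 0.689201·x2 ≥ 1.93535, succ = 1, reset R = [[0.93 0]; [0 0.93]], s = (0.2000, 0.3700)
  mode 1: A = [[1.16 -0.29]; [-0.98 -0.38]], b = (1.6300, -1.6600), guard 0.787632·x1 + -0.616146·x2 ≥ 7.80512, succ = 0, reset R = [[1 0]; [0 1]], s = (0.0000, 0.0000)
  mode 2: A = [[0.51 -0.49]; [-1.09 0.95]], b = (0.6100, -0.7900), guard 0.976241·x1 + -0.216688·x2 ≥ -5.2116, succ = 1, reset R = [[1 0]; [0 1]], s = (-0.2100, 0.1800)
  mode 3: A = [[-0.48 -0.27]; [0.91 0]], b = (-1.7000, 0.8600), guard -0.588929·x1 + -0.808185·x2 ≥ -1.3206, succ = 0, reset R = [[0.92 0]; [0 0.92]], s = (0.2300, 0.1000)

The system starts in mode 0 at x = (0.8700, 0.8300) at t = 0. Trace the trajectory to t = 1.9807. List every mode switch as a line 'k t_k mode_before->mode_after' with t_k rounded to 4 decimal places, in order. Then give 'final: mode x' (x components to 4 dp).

Mode 0: guard c·x = 1.9353 hit at Δt = 1.5155 (t = 1.5155), x⁻ = (1.9937, 0.7121) → reset → x⁺ = (2.0541, 1.0322), jump to mode 1
Mode 1: flow for 0.4652 to horizon, guard not reached → x = (4.5132, -1.1738)

1 1.5155 0->1
final: 1 4.5132 -1.1738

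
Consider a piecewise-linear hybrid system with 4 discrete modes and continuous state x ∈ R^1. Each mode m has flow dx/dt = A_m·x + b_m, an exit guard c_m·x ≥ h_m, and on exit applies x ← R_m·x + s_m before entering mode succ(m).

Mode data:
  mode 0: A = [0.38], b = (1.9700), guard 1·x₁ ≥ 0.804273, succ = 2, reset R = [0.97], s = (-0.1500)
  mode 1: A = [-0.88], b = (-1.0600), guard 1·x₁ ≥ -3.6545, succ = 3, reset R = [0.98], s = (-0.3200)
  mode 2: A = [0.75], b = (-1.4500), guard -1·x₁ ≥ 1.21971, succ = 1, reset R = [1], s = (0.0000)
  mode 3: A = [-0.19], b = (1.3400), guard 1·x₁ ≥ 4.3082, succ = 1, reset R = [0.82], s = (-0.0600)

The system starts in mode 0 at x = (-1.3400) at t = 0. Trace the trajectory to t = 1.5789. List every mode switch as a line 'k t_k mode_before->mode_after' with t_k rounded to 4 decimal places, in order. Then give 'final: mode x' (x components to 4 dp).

Mode 0: guard c·x = 0.8043 hit at Δt = 1.1665 (t = 1.1665), x⁻ = (0.8043) → reset → x⁺ = (0.6301), jump to mode 2
Mode 2: flow for 0.4124 to horizon, guard not reached → x = (0.1578)

1 1.1665 0->2
final: 2 0.1578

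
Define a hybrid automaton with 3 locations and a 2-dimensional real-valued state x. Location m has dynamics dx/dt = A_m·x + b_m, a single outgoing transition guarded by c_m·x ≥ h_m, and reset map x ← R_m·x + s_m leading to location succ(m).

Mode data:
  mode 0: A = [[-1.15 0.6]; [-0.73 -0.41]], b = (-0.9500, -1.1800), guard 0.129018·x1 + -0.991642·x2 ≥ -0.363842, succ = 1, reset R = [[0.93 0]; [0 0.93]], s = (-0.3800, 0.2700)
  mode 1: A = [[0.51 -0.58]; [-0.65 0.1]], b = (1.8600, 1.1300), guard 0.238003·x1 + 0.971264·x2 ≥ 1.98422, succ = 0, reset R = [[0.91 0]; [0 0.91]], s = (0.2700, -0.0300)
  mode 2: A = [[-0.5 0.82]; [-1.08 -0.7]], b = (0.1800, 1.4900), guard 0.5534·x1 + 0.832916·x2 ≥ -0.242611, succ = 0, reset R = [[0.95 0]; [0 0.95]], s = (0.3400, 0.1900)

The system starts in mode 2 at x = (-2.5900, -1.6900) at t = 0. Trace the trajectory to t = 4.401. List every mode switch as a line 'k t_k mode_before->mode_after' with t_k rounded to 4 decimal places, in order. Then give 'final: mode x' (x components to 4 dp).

1 0.6338 2->0
2 1.7394 0->1
3 2.6815 1->0
4 3.7346 0->1
final: 1 0.0909 1.5169

Mode 2: guard c·x = -0.2426 hit at Δt = 0.6338 (t = 0.6338), x⁻ = (-1.8613, 0.9454) → reset → x⁺ = (-1.4283, 1.0881), jump to mode 0
Mode 0: guard c·x = -0.3638 hit at Δt = 1.1056 (t = 1.7394), x⁻ = (-0.7692, 0.2668) → reset → x⁺ = (-1.0954, 0.5182), jump to mode 1
Mode 1: guard c·x = 1.9842 hit at Δt = 0.9421 (t = 2.6815), x⁻ = (-0.4259, 2.1473) → reset → x⁺ = (-0.1176, 1.9240), jump to mode 0
Mode 0: guard c·x = -0.3638 hit at Δt = 1.0531 (t = 3.7346), x⁻ = (-0.2848, 0.3299) → reset → x⁺ = (-0.6449, 0.5768), jump to mode 1
Mode 1: flow for 0.6664 to horizon, guard not reached → x = (0.0909, 1.5169)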